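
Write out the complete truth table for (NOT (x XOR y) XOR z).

x | y | z | Output
------------------
0 | 0 | 0 | 1
0 | 0 | 1 | 0
0 | 1 | 0 | 0
0 | 1 | 1 | 1
1 | 0 | 0 | 0
1 | 0 | 1 | 1
1 | 1 | 0 | 1
1 | 1 | 1 | 0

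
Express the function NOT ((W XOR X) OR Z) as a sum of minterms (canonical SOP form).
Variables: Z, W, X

Σm(0, 3) = (NOT Z AND NOT W AND NOT X) OR (NOT Z AND W AND X)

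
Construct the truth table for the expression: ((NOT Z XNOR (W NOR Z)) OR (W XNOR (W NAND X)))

Z | W | X | Output
------------------
0 | 0 | 0 | 1
0 | 0 | 1 | 1
0 | 1 | 0 | 1
0 | 1 | 1 | 0
1 | 0 | 0 | 1
1 | 0 | 1 | 1
1 | 1 | 0 | 1
1 | 1 | 1 | 1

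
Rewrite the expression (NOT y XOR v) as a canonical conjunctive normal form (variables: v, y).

(v OR NOT y) AND (NOT v OR y)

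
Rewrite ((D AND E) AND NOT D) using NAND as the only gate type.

((((D NAND E) NAND (D NAND E)) NAND (D NAND D)) NAND (((D NAND E) NAND (D NAND E)) NAND (D NAND D)))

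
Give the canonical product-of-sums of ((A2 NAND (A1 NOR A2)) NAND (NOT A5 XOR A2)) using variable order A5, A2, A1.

ΠM(0, 1, 6, 7) = (A5 OR A2 OR A1) AND (A5 OR A2 OR NOT A1) AND (NOT A5 OR NOT A2 OR A1) AND (NOT A5 OR NOT A2 OR NOT A1)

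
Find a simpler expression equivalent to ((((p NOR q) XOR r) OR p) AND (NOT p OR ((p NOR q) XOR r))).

By distribution ((E OR v) AND (E OR NOT v) = E):
= ((p NOR q) XOR r)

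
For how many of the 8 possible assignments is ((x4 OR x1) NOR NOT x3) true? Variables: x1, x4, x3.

Satisfying assignments: (0,0,1)
Count: 1 out of 8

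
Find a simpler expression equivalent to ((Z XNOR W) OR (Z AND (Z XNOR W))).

By absorption (E OR (E AND v) = E):
= (Z XNOR W)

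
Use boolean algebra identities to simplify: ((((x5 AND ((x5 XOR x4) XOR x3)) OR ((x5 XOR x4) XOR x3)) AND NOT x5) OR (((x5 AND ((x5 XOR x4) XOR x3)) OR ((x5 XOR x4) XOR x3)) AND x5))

By distribution ((E AND v) OR (E AND NOT v) = E) then absorption (E OR (E AND v) = E):
= ((x5 XOR x4) XOR x3)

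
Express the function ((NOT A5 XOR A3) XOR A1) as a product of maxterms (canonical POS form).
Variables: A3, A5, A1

ΠM(1, 2, 4, 7) = (A3 OR A5 OR NOT A1) AND (A3 OR NOT A5 OR A1) AND (NOT A3 OR A5 OR A1) AND (NOT A3 OR NOT A5 OR NOT A1)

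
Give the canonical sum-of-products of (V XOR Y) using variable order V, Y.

Σm(1, 2) = (NOT V AND Y) OR (V AND NOT Y)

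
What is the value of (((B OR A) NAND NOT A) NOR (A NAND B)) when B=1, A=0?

Substituting: (((1 OR 0) NAND NOT 0) NOR (0 NAND 1))
= 0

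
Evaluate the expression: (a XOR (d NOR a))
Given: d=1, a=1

Substituting: (1 XOR (1 NOR 1))
= 1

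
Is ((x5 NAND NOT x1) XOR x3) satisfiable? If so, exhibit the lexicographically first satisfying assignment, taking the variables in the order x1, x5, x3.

x1=0, x5=0, x3=0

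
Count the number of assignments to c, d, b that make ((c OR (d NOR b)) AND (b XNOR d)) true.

Satisfying assignments: (0,0,0), (1,0,0), (1,1,1)
Count: 3 out of 8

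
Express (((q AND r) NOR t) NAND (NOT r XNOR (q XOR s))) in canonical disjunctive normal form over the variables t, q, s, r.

(NOT t AND NOT q AND NOT s AND NOT r) OR (NOT t AND NOT q AND s AND r) OR (NOT t AND q AND NOT s AND r) OR (NOT t AND q AND s AND NOT r) OR (NOT t AND q AND s AND r) OR (t AND NOT q AND NOT s AND NOT r) OR (t AND NOT q AND NOT s AND r) OR (t AND NOT q AND s AND NOT r) OR (t AND NOT q AND s AND r) OR (t AND q AND NOT s AND NOT r) OR (t AND q AND NOT s AND r) OR (t AND q AND s AND NOT r) OR (t AND q AND s AND r)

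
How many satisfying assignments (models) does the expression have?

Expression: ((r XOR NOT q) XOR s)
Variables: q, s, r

Satisfying assignments: (0,0,0), (0,1,1), (1,0,1), (1,1,0)
Count: 4 out of 8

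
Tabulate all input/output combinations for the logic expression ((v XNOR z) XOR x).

v | x | z | Output
------------------
0 | 0 | 0 | 1
0 | 0 | 1 | 0
0 | 1 | 0 | 0
0 | 1 | 1 | 1
1 | 0 | 0 | 0
1 | 0 | 1 | 1
1 | 1 | 0 | 1
1 | 1 | 1 | 0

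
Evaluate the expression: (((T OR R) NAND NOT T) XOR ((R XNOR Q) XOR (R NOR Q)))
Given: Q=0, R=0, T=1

Substituting: (((1 OR 0) NAND NOT 1) XOR ((0 XNOR 0) XOR (0 NOR 0)))
= 1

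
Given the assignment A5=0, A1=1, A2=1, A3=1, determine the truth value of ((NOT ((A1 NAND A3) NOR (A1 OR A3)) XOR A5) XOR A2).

Substituting: ((NOT ((1 NAND 1) NOR (1 OR 1)) XOR 0) XOR 1)
= 0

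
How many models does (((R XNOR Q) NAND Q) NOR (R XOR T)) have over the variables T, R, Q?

Satisfying assignments: (1,1,1)
Count: 1 out of 8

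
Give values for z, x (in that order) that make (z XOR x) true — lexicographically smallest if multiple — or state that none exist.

z=0, x=1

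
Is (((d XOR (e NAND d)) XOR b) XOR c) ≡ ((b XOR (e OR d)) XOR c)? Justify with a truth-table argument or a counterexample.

No. Counterexample: with d=0, b=0, e=0, c=0, Expression 1 = 1 but Expression 2 = 0.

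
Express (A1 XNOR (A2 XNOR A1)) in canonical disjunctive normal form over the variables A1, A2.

(NOT A1 AND A2) OR (A1 AND A2)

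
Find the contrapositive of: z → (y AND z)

Contrapositive: NOT (y AND z) → NOT z
Note: A statement and its contrapositive are logically equivalent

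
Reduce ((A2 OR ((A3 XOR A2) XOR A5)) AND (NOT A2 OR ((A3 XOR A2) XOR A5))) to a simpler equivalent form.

By distribution ((E OR v) AND (E OR NOT v) = E):
= ((A3 XOR A2) XOR A5)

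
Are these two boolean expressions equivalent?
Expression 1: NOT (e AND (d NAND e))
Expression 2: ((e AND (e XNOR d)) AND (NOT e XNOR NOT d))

No. Counterexample: with d=0, e=0, Expression 1 = 1 but Expression 2 = 0.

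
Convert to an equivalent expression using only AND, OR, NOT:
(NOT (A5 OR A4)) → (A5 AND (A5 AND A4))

(A5 OR A4) OR (A5 AND (A5 AND A4))
(Implication elimination: A → B = NOT A OR B)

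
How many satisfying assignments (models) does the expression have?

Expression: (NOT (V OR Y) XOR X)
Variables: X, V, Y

Satisfying assignments: (0,0,0), (1,0,1), (1,1,0), (1,1,1)
Count: 4 out of 8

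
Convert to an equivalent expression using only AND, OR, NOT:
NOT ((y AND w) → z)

(y AND w) AND NOT z
(Negated implication: NOT(A → B) = A AND NOT B)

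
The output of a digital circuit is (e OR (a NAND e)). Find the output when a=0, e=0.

Substituting: (0 OR (0 NAND 0))
= 1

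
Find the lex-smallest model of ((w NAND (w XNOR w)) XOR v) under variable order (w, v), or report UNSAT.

w=0, v=0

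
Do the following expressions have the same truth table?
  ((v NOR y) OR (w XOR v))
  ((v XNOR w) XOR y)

No. Counterexample: with y=0, w=0, v=1, Expression 1 = 1 but Expression 2 = 0.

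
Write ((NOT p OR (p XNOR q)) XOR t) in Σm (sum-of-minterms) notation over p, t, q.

Σm(0, 1, 5, 6) = (NOT p AND NOT t AND NOT q) OR (NOT p AND NOT t AND q) OR (p AND NOT t AND q) OR (p AND t AND NOT q)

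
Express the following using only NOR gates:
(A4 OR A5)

((A4 NOR A5) NOR (A4 NOR A5))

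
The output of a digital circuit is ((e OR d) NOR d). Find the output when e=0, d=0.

Substituting: ((0 OR 0) NOR 0)
= 1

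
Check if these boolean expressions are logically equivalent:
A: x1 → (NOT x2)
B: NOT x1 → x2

No, Inverse is not equivalent to original (counterexample: x2=0, x3=0, x1=0)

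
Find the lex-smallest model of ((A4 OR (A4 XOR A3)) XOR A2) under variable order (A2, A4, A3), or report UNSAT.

A2=0, A4=0, A3=1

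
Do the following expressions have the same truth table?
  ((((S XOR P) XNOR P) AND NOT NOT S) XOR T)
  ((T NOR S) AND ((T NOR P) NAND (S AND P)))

No. Counterexample: with T=0, S=0, P=0, Expression 1 = 0 but Expression 2 = 1.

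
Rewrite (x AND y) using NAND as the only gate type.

((x NAND y) NAND (x NAND y))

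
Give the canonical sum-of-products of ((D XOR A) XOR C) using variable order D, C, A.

Σm(1, 2, 4, 7) = (NOT D AND NOT C AND A) OR (NOT D AND C AND NOT A) OR (D AND NOT C AND NOT A) OR (D AND C AND A)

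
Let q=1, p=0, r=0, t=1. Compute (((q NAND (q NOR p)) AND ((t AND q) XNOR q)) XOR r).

Substituting: (((1 NAND (1 NOR 0)) AND ((1 AND 1) XNOR 1)) XOR 0)
= 1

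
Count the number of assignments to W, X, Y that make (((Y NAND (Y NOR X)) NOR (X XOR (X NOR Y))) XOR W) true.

Satisfying assignments: (1,0,0), (1,0,1), (1,1,0), (1,1,1)
Count: 4 out of 8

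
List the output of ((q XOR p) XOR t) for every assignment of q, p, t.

q | p | t | Output
------------------
0 | 0 | 0 | 0
0 | 0 | 1 | 1
0 | 1 | 0 | 1
0 | 1 | 1 | 0
1 | 0 | 0 | 1
1 | 0 | 1 | 0
1 | 1 | 0 | 0
1 | 1 | 1 | 1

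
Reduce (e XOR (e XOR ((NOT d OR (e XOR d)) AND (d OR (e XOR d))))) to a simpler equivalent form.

By XOR self-cancellation ((E XOR v) XOR v = E) then distribution ((E OR v) AND (E OR NOT v) = E):
= (e XOR d)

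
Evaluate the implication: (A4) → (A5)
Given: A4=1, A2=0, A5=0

Antecedent (A4) = 1; consequent (A5) = 0.
1 → 0 = 0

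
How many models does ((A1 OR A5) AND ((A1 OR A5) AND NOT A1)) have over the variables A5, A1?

Satisfying assignments: (1,0)
Count: 1 out of 4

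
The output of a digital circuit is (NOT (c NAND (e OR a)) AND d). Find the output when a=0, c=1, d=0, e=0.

Substituting: (NOT (1 NAND (0 OR 0)) AND 0)
= 0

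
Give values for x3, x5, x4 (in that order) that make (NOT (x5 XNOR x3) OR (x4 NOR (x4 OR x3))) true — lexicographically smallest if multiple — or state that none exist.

x3=0, x5=0, x4=0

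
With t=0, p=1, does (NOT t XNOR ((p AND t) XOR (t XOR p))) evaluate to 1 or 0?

Substituting: (NOT 0 XNOR ((1 AND 0) XOR (0 XOR 1)))
= 1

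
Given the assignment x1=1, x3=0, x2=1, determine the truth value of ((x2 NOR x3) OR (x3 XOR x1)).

Substituting: ((1 NOR 0) OR (0 XOR 1))
= 1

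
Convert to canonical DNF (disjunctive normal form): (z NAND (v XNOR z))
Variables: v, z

(NOT v AND NOT z) OR (NOT v AND z) OR (v AND NOT z)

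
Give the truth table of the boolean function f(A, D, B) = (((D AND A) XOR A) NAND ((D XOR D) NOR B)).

A | D | B | Output
------------------
0 | 0 | 0 | 1
0 | 0 | 1 | 1
0 | 1 | 0 | 1
0 | 1 | 1 | 1
1 | 0 | 0 | 0
1 | 0 | 1 | 1
1 | 1 | 0 | 1
1 | 1 | 1 | 1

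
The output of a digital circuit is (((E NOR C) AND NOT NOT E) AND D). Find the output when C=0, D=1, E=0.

Substituting: (((0 NOR 0) AND NOT NOT 0) AND 1)
= 0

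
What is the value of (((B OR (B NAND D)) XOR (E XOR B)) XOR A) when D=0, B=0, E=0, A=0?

Substituting: (((0 OR (0 NAND 0)) XOR (0 XOR 0)) XOR 0)
= 1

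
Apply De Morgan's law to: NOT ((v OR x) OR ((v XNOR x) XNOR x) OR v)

NOT (v OR x) AND NOT ((v XNOR x) XNOR x) AND NOT v
De Morgan's: NOT(OR of terms) = AND of negations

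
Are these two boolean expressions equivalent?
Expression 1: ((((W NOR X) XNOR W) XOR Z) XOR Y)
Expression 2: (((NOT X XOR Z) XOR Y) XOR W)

No. Counterexample: with Z=0, Y=0, X=0, W=0, Expression 1 = 0 but Expression 2 = 1.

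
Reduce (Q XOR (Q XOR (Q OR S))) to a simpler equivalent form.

By XOR self-cancellation ((E XOR v) XOR v = E):
= (Q OR S)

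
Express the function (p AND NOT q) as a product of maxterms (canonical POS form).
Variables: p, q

ΠM(0, 1, 3) = (p OR q) AND (p OR NOT q) AND (NOT p OR NOT q)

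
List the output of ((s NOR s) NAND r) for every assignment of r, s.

r | s | Output
--------------
0 | 0 | 1
0 | 1 | 1
1 | 0 | 0
1 | 1 | 1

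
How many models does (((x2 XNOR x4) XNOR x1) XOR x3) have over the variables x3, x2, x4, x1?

Satisfying assignments: (0,0,0,1), (0,0,1,0), (0,1,0,0), (0,1,1,1), (1,0,0,0), (1,0,1,1), (1,1,0,1), (1,1,1,0)
Count: 8 out of 16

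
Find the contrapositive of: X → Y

Contrapositive: NOT Y → NOT X
Note: A statement and its contrapositive are logically equivalent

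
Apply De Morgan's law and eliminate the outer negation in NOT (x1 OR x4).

NOT x1 AND NOT x4
De Morgan's: NOT(OR of terms) = AND of negations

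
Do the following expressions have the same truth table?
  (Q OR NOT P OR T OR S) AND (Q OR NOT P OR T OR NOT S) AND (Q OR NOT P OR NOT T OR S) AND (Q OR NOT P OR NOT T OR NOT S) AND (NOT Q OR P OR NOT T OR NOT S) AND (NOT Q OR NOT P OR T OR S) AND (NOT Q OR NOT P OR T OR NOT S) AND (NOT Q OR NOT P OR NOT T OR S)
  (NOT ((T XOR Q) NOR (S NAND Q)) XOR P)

Yes, they are equivalent — the two output columns agree on all 16 assignments:
Q | P | T | S | Expression 1 | Expression 2
-------------------------------------------
0 | 0 | 0 | 0 | 1 | 1
0 | 0 | 0 | 1 | 1 | 1
0 | 0 | 1 | 0 | 1 | 1
0 | 0 | 1 | 1 | 1 | 1
0 | 1 | 0 | 0 | 0 | 0
0 | 1 | 0 | 1 | 0 | 0
0 | 1 | 1 | 0 | 0 | 0
0 | 1 | 1 | 1 | 0 | 0
1 | 0 | 0 | 0 | 1 | 1
1 | 0 | 0 | 1 | 1 | 1
1 | 0 | 1 | 0 | 1 | 1
1 | 0 | 1 | 1 | 0 | 0
1 | 1 | 0 | 0 | 0 | 0
1 | 1 | 0 | 1 | 0 | 0
1 | 1 | 1 | 0 | 0 | 0
1 | 1 | 1 | 1 | 1 | 1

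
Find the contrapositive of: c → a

Contrapositive: NOT a → NOT c
Note: A statement and its contrapositive are logically equivalent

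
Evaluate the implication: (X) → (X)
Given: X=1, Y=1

Antecedent (X) = 1; consequent (X) = 1.
1 → 1 = 1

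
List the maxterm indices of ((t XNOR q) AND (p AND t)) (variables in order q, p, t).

ΠM(0, 1, 2, 3, 4, 5, 6) = (q OR p OR t) AND (q OR p OR NOT t) AND (q OR NOT p OR t) AND (q OR NOT p OR NOT t) AND (NOT q OR p OR t) AND (NOT q OR p OR NOT t) AND (NOT q OR NOT p OR t)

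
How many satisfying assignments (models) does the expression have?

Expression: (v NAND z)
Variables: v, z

Satisfying assignments: (0,0), (0,1), (1,0)
Count: 3 out of 4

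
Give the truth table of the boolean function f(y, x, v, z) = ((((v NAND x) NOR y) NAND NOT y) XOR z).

y | x | v | z | Output
----------------------
0 | 0 | 0 | 0 | 1
0 | 0 | 0 | 1 | 0
0 | 0 | 1 | 0 | 1
0 | 0 | 1 | 1 | 0
0 | 1 | 0 | 0 | 1
0 | 1 | 0 | 1 | 0
0 | 1 | 1 | 0 | 0
0 | 1 | 1 | 1 | 1
1 | 0 | 0 | 0 | 1
1 | 0 | 0 | 1 | 0
1 | 0 | 1 | 0 | 1
1 | 0 | 1 | 1 | 0
1 | 1 | 0 | 0 | 1
1 | 1 | 0 | 1 | 0
1 | 1 | 1 | 0 | 1
1 | 1 | 1 | 1 | 0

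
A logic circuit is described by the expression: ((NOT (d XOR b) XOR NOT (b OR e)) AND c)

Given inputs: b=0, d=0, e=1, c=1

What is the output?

Substituting: ((NOT (0 XOR 0) XOR NOT (0 OR 1)) AND 1)
= 1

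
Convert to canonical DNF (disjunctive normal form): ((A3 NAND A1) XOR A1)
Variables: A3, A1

(NOT A3 AND NOT A1) OR (A3 AND NOT A1) OR (A3 AND A1)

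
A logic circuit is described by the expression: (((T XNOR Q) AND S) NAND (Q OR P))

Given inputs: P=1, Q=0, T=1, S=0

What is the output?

Substituting: (((1 XNOR 0) AND 0) NAND (0 OR 1))
= 1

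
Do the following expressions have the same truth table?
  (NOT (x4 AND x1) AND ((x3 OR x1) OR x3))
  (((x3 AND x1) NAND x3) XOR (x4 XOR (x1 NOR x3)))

No. Counterexample: with x3=0, x4=1, x1=0, Expression 1 = 0 but Expression 2 = 1.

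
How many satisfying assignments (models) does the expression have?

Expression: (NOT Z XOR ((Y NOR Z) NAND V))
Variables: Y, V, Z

Satisfying assignments: (0,0,1), (0,1,0), (0,1,1), (1,0,1), (1,1,1)
Count: 5 out of 8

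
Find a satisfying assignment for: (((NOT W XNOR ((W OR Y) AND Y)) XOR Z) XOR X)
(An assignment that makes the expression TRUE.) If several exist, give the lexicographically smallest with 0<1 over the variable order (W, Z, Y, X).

W=0, Z=0, Y=0, X=1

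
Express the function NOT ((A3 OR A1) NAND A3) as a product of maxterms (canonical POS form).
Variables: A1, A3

ΠM(0, 2) = (A1 OR A3) AND (NOT A1 OR A3)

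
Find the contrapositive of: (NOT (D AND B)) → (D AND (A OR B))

Contrapositive: NOT (D AND (A OR B)) → (D AND B)
Note: A statement and its contrapositive are logically equivalent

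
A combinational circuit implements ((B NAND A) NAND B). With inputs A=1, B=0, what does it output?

Substituting: ((0 NAND 1) NAND 0)
= 1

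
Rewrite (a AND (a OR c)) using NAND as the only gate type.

((a NAND ((a NAND a) NAND (c NAND c))) NAND (a NAND ((a NAND a) NAND (c NAND c))))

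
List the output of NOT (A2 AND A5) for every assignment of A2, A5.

A2 | A5 | Output
----------------
0 | 0 | 1
0 | 1 | 1
1 | 0 | 1
1 | 1 | 0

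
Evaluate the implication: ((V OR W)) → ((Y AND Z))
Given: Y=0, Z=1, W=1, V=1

Antecedent ((V OR W)) = 1; consequent ((Y AND Z)) = 0.
1 → 0 = 0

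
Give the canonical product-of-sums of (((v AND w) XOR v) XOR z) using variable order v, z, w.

ΠM(0, 1, 5, 6) = (v OR z OR w) AND (v OR z OR NOT w) AND (NOT v OR z OR NOT w) AND (NOT v OR NOT z OR w)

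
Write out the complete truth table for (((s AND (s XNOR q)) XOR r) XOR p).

s | r | q | p | Output
----------------------
0 | 0 | 0 | 0 | 0
0 | 0 | 0 | 1 | 1
0 | 0 | 1 | 0 | 0
0 | 0 | 1 | 1 | 1
0 | 1 | 0 | 0 | 1
0 | 1 | 0 | 1 | 0
0 | 1 | 1 | 0 | 1
0 | 1 | 1 | 1 | 0
1 | 0 | 0 | 0 | 0
1 | 0 | 0 | 1 | 1
1 | 0 | 1 | 0 | 1
1 | 0 | 1 | 1 | 0
1 | 1 | 0 | 0 | 1
1 | 1 | 0 | 1 | 0
1 | 1 | 1 | 0 | 0
1 | 1 | 1 | 1 | 1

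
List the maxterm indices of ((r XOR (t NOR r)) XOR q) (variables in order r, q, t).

ΠM(1, 2, 6, 7) = (r OR q OR NOT t) AND (r OR NOT q OR t) AND (NOT r OR NOT q OR t) AND (NOT r OR NOT q OR NOT t)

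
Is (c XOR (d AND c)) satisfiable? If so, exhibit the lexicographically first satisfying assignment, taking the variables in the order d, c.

d=0, c=1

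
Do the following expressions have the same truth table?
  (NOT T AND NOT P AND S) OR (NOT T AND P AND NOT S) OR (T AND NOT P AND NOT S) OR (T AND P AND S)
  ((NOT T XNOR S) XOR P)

Yes, they are equivalent — the two output columns agree on all 8 assignments:
T | P | S | Expression 1 | Expression 2
---------------------------------------
0 | 0 | 0 | 0 | 0
0 | 0 | 1 | 1 | 1
0 | 1 | 0 | 1 | 1
0 | 1 | 1 | 0 | 0
1 | 0 | 0 | 1 | 1
1 | 0 | 1 | 0 | 0
1 | 1 | 0 | 0 | 0
1 | 1 | 1 | 1 | 1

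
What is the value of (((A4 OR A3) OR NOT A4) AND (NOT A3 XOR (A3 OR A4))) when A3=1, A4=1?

Substituting: (((1 OR 1) OR NOT 1) AND (NOT 1 XOR (1 OR 1)))
= 1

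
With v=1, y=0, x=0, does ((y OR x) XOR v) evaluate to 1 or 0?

Substituting: ((0 OR 0) XOR 1)
= 1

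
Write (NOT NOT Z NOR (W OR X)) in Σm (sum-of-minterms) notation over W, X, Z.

Σm(0) = (NOT W AND NOT X AND NOT Z)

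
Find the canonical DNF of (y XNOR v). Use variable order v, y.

(NOT v AND NOT y) OR (v AND y)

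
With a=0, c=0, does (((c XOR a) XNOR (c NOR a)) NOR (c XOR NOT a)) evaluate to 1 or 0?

Substituting: (((0 XOR 0) XNOR (0 NOR 0)) NOR (0 XOR NOT 0))
= 0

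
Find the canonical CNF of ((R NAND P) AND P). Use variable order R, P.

(R OR P) AND (NOT R OR P) AND (NOT R OR NOT P)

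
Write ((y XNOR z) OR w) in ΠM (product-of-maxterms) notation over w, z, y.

ΠM(1, 2) = (w OR z OR NOT y) AND (w OR NOT z OR y)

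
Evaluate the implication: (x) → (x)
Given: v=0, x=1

Antecedent (x) = 1; consequent (x) = 1.
1 → 1 = 1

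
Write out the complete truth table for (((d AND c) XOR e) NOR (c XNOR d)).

c | d | e | Output
------------------
0 | 0 | 0 | 0
0 | 0 | 1 | 0
0 | 1 | 0 | 1
0 | 1 | 1 | 0
1 | 0 | 0 | 1
1 | 0 | 1 | 0
1 | 1 | 0 | 0
1 | 1 | 1 | 0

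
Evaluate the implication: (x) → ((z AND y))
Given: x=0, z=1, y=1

Antecedent (x) = 0; consequent ((z AND y)) = 1.
0 → 1 = 1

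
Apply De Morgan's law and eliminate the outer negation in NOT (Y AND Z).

NOT Y OR NOT Z
De Morgan's: NOT(AND of terms) = OR of negations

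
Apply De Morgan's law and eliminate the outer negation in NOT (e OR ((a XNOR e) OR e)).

NOT e AND NOT ((a XNOR e) OR e)
De Morgan's: NOT(OR of terms) = AND of negations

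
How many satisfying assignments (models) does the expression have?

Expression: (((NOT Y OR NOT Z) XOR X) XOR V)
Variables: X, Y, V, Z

Satisfying assignments: (0,0,0,0), (0,0,0,1), (0,1,0,0), (0,1,1,1), (1,0,1,0), (1,0,1,1), (1,1,0,1), (1,1,1,0)
Count: 8 out of 16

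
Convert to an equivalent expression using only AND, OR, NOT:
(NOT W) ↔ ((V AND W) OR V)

((NOT W) AND ((V AND W) OR V)) OR (W AND NOT ((V AND W) OR V))
(Biconditional = both true or both false)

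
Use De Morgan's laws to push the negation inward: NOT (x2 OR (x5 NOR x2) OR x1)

NOT x2 AND NOT (x5 NOR x2) AND NOT x1
De Morgan's: NOT(OR of terms) = AND of negations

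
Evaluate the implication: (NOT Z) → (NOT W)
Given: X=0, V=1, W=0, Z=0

Antecedent (NOT Z) = 1; consequent (NOT W) = 1.
1 → 1 = 1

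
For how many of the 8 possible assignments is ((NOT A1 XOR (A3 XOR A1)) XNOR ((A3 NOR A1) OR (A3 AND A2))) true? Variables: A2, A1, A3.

Satisfying assignments: (0,0,0), (0,0,1), (0,1,1), (1,0,0)
Count: 4 out of 8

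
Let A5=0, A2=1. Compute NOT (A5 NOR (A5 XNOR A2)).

Substituting: NOT (0 NOR (0 XNOR 1))
= 0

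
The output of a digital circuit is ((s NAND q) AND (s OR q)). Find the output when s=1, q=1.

Substituting: ((1 NAND 1) AND (1 OR 1))
= 0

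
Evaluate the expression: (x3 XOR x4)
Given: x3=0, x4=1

Substituting: (0 XOR 1)
= 1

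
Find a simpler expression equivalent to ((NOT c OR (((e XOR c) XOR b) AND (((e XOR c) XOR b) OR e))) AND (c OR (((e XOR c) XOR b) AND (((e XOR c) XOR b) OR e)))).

By distribution ((E OR v) AND (E OR NOT v) = E) then absorption (E AND (E OR v) = E):
= ((e XOR c) XOR b)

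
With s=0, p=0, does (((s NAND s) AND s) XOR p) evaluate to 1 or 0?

Substituting: (((0 NAND 0) AND 0) XOR 0)
= 0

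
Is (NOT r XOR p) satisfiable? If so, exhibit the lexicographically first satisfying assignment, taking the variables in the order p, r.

p=0, r=0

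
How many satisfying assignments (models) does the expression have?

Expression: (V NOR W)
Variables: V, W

Satisfying assignments: (0,0)
Count: 1 out of 4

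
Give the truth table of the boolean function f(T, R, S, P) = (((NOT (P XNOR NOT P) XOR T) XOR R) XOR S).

T | R | S | P | Output
----------------------
0 | 0 | 0 | 0 | 1
0 | 0 | 0 | 1 | 1
0 | 0 | 1 | 0 | 0
0 | 0 | 1 | 1 | 0
0 | 1 | 0 | 0 | 0
0 | 1 | 0 | 1 | 0
0 | 1 | 1 | 0 | 1
0 | 1 | 1 | 1 | 1
1 | 0 | 0 | 0 | 0
1 | 0 | 0 | 1 | 0
1 | 0 | 1 | 0 | 1
1 | 0 | 1 | 1 | 1
1 | 1 | 0 | 0 | 1
1 | 1 | 0 | 1 | 1
1 | 1 | 1 | 0 | 0
1 | 1 | 1 | 1 | 0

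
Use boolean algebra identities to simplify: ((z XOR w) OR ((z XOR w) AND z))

By absorption (E OR (E AND v) = E):
= (z XOR w)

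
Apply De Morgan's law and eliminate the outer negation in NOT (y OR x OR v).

NOT y AND NOT x AND NOT v
De Morgan's: NOT(OR of terms) = AND of negations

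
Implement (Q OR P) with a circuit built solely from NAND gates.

((Q NAND Q) NAND (P NAND P))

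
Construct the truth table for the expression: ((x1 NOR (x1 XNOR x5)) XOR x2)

x5 | x1 | x2 | Output
---------------------
0 | 0 | 0 | 0
0 | 0 | 1 | 1
0 | 1 | 0 | 0
0 | 1 | 1 | 1
1 | 0 | 0 | 1
1 | 0 | 1 | 0
1 | 1 | 0 | 0
1 | 1 | 1 | 1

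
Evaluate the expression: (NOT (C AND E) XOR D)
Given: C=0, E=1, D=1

Substituting: (NOT (0 AND 1) XOR 1)
= 0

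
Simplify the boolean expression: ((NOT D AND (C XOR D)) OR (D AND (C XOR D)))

By distribution ((E AND v) OR (E AND NOT v) = E):
= (C XOR D)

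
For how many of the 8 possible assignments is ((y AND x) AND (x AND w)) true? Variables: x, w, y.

Satisfying assignments: (1,1,1)
Count: 1 out of 8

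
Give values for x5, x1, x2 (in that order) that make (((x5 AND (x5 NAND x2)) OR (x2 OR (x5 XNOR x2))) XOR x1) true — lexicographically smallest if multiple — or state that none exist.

x5=0, x1=0, x2=0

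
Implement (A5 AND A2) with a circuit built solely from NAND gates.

((A5 NAND A2) NAND (A5 NAND A2))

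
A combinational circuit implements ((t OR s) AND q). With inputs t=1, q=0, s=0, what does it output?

Substituting: ((1 OR 0) AND 0)
= 0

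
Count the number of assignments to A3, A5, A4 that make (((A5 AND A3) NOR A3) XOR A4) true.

Satisfying assignments: (0,0,0), (0,1,0), (1,0,1), (1,1,1)
Count: 4 out of 8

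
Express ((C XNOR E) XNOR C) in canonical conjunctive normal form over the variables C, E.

(C OR E) AND (NOT C OR E)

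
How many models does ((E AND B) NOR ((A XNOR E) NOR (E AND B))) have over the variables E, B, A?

Satisfying assignments: (0,0,0), (0,1,0), (1,0,1)
Count: 3 out of 8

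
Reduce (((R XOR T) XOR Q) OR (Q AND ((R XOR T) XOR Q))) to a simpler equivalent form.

By absorption (E OR (E AND v) = E):
= ((R XOR T) XOR Q)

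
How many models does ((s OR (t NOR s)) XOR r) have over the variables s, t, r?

Satisfying assignments: (0,0,0), (0,1,1), (1,0,0), (1,1,0)
Count: 4 out of 8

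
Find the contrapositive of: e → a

Contrapositive: NOT a → NOT e
Note: A statement and its contrapositive are logically equivalent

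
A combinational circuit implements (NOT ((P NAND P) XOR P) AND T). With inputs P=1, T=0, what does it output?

Substituting: (NOT ((1 NAND 1) XOR 1) AND 0)
= 0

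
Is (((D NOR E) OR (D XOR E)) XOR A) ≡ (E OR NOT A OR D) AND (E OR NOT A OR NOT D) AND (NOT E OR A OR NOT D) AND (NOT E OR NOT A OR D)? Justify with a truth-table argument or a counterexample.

Yes, they are equivalent — the two output columns agree on all 8 assignments:
E | A | D | Expression 1 | Expression 2
---------------------------------------
0 | 0 | 0 | 1 | 1
0 | 0 | 1 | 1 | 1
0 | 1 | 0 | 0 | 0
0 | 1 | 1 | 0 | 0
1 | 0 | 0 | 1 | 1
1 | 0 | 1 | 0 | 0
1 | 1 | 0 | 0 | 0
1 | 1 | 1 | 1 | 1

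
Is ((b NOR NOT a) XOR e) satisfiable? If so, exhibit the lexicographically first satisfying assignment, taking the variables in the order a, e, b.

a=0, e=1, b=0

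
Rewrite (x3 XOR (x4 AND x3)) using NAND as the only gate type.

((x3 NAND (x3 NAND ((x4 NAND x3) NAND (x4 NAND x3)))) NAND (((x4 NAND x3) NAND (x4 NAND x3)) NAND (x3 NAND ((x4 NAND x3) NAND (x4 NAND x3)))))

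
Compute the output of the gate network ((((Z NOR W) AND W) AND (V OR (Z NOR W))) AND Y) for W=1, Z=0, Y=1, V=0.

Substituting: ((((0 NOR 1) AND 1) AND (0 OR (0 NOR 1))) AND 1)
= 0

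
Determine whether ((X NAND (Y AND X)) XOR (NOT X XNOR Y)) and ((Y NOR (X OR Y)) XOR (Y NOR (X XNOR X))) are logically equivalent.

Yes, they are equivalent — the two output columns agree on all 4 assignments:
X | Y | Expression 1 | Expression 2
-----------------------------------
0 | 0 | 1 | 1
0 | 1 | 0 | 0
1 | 0 | 0 | 0
1 | 1 | 0 | 0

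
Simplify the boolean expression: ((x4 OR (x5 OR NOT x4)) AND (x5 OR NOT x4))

By absorption (E AND (E OR v) = E):
= (x5 OR NOT x4)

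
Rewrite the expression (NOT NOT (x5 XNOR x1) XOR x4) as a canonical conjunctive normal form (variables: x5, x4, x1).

(x5 OR x4 OR NOT x1) AND (x5 OR NOT x4 OR x1) AND (NOT x5 OR x4 OR x1) AND (NOT x5 OR NOT x4 OR NOT x1)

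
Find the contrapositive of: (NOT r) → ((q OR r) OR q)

Contrapositive: NOT ((q OR r) OR q) → r
Note: A statement and its contrapositive are logically equivalent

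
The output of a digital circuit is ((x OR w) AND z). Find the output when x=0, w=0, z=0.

Substituting: ((0 OR 0) AND 0)
= 0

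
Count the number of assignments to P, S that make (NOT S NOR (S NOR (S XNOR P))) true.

Satisfying assignments: (0,1), (1,1)
Count: 2 out of 4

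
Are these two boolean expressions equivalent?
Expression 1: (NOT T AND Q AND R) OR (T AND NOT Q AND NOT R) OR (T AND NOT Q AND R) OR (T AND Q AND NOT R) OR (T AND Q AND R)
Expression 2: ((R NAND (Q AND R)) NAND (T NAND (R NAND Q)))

Yes, they are equivalent — the two output columns agree on all 8 assignments:
T | Q | R | Expression 1 | Expression 2
---------------------------------------
0 | 0 | 0 | 0 | 0
0 | 0 | 1 | 0 | 0
0 | 1 | 0 | 0 | 0
0 | 1 | 1 | 1 | 1
1 | 0 | 0 | 1 | 1
1 | 0 | 1 | 1 | 1
1 | 1 | 0 | 1 | 1
1 | 1 | 1 | 1 | 1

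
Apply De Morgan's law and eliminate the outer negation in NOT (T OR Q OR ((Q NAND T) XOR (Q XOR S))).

NOT T AND NOT Q AND NOT ((Q NAND T) XOR (Q XOR S))
De Morgan's: NOT(OR of terms) = AND of negations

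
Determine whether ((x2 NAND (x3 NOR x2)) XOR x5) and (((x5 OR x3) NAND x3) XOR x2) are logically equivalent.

No. Counterexample: with x3=0, x2=0, x5=1, Expression 1 = 0 but Expression 2 = 1.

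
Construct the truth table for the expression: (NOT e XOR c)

c | e | Output
--------------
0 | 0 | 1
0 | 1 | 0
1 | 0 | 0
1 | 1 | 1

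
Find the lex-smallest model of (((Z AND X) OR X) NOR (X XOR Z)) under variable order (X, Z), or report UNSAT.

X=0, Z=0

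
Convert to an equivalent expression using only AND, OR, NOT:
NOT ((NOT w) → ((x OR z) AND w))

(NOT w) AND NOT ((x OR z) AND w)
(Negated implication: NOT(A → B) = A AND NOT B)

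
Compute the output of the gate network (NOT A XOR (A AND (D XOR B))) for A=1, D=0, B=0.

Substituting: (NOT 1 XOR (1 AND (0 XOR 0)))
= 0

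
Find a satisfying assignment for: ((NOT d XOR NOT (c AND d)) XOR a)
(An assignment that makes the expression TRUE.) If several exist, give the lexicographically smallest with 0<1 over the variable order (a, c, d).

a=0, c=0, d=1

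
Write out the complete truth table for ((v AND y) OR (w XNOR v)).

v | y | w | Output
------------------
0 | 0 | 0 | 1
0 | 0 | 1 | 0
0 | 1 | 0 | 1
0 | 1 | 1 | 0
1 | 0 | 0 | 0
1 | 0 | 1 | 1
1 | 1 | 0 | 1
1 | 1 | 1 | 1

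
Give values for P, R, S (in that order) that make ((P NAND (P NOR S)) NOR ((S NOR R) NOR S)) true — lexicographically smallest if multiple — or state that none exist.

UNSATISFIABLE - no assignment makes this expression true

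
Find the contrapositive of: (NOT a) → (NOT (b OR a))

Contrapositive: (b OR a) → a
Note: A statement and its contrapositive are logically equivalent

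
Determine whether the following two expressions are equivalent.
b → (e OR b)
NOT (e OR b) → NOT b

Yes, Contrapositive is always equivalent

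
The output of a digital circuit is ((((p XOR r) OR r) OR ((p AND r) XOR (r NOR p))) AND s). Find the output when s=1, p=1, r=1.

Substituting: ((((1 XOR 1) OR 1) OR ((1 AND 1) XOR (1 NOR 1))) AND 1)
= 1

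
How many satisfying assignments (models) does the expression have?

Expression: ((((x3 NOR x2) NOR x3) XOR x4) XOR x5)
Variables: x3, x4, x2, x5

Satisfying assignments: (0,0,0,1), (0,0,1,0), (0,1,0,0), (0,1,1,1), (1,0,0,1), (1,0,1,1), (1,1,0,0), (1,1,1,0)
Count: 8 out of 16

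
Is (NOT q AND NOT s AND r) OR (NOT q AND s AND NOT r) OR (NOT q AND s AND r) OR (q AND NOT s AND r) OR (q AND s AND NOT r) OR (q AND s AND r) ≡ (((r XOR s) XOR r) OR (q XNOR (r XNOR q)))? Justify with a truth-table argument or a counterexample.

Yes, they are equivalent — the two output columns agree on all 8 assignments:
q | s | r | Expression 1 | Expression 2
---------------------------------------
0 | 0 | 0 | 0 | 0
0 | 0 | 1 | 1 | 1
0 | 1 | 0 | 1 | 1
0 | 1 | 1 | 1 | 1
1 | 0 | 0 | 0 | 0
1 | 0 | 1 | 1 | 1
1 | 1 | 0 | 1 | 1
1 | 1 | 1 | 1 | 1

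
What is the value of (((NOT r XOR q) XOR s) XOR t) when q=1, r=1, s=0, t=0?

Substituting: (((NOT 1 XOR 1) XOR 0) XOR 0)
= 1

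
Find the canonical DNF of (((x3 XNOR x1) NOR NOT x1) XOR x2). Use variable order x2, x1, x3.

(NOT x2 AND x1 AND NOT x3) OR (x2 AND NOT x1 AND NOT x3) OR (x2 AND NOT x1 AND x3) OR (x2 AND x1 AND x3)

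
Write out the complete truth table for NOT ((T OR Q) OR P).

P | T | Q | Output
------------------
0 | 0 | 0 | 1
0 | 0 | 1 | 0
0 | 1 | 0 | 0
0 | 1 | 1 | 0
1 | 0 | 0 | 0
1 | 0 | 1 | 0
1 | 1 | 0 | 0
1 | 1 | 1 | 0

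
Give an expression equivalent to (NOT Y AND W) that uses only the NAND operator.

(((Y NAND Y) NAND W) NAND ((Y NAND Y) NAND W))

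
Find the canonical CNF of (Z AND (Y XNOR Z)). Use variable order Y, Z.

(Y OR Z) AND (Y OR NOT Z) AND (NOT Y OR Z)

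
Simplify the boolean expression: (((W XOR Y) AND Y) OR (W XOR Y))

By absorption (E OR (E AND v) = E):
= (W XOR Y)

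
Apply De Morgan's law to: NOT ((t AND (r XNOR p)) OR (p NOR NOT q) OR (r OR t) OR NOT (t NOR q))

NOT (t AND (r XNOR p)) AND NOT (p NOR NOT q) AND NOT (r OR t) AND (t NOR q)
De Morgan's: NOT(OR of terms) = AND of negations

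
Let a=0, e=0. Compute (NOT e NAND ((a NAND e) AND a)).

Substituting: (NOT 0 NAND ((0 NAND 0) AND 0))
= 1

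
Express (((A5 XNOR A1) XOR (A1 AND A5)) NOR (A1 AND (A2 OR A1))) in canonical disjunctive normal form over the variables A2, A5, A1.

(NOT A2 AND A5 AND NOT A1) OR (A2 AND A5 AND NOT A1)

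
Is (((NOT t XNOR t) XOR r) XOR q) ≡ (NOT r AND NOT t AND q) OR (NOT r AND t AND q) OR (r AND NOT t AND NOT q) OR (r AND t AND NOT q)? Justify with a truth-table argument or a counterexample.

Yes, they are equivalent — the two output columns agree on all 8 assignments:
r | t | q | Expression 1 | Expression 2
---------------------------------------
0 | 0 | 0 | 0 | 0
0 | 0 | 1 | 1 | 1
0 | 1 | 0 | 0 | 0
0 | 1 | 1 | 1 | 1
1 | 0 | 0 | 1 | 1
1 | 0 | 1 | 0 | 0
1 | 1 | 0 | 1 | 1
1 | 1 | 1 | 0 | 0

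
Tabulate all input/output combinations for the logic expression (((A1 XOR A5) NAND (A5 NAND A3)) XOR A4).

A3 | A4 | A5 | A1 | Output
--------------------------
0 | 0 | 0 | 0 | 1
0 | 0 | 0 | 1 | 0
0 | 0 | 1 | 0 | 0
0 | 0 | 1 | 1 | 1
0 | 1 | 0 | 0 | 0
0 | 1 | 0 | 1 | 1
0 | 1 | 1 | 0 | 1
0 | 1 | 1 | 1 | 0
1 | 0 | 0 | 0 | 1
1 | 0 | 0 | 1 | 0
1 | 0 | 1 | 0 | 1
1 | 0 | 1 | 1 | 1
1 | 1 | 0 | 0 | 0
1 | 1 | 0 | 1 | 1
1 | 1 | 1 | 0 | 0
1 | 1 | 1 | 1 | 0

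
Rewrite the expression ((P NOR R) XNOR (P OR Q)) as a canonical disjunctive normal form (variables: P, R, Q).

(NOT P AND NOT R AND Q) OR (NOT P AND R AND NOT Q)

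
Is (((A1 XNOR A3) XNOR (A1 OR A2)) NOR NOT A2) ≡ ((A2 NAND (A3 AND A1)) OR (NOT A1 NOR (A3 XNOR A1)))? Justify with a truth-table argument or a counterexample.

No. Counterexample: with A3=0, A2=0, A1=0, Expression 1 = 0 but Expression 2 = 1.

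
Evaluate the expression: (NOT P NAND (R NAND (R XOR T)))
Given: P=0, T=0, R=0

Substituting: (NOT 0 NAND (0 NAND (0 XOR 0)))
= 0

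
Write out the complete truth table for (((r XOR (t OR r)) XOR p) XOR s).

t | p | s | r | Output
----------------------
0 | 0 | 0 | 0 | 0
0 | 0 | 0 | 1 | 0
0 | 0 | 1 | 0 | 1
0 | 0 | 1 | 1 | 1
0 | 1 | 0 | 0 | 1
0 | 1 | 0 | 1 | 1
0 | 1 | 1 | 0 | 0
0 | 1 | 1 | 1 | 0
1 | 0 | 0 | 0 | 1
1 | 0 | 0 | 1 | 0
1 | 0 | 1 | 0 | 0
1 | 0 | 1 | 1 | 1
1 | 1 | 0 | 0 | 0
1 | 1 | 0 | 1 | 1
1 | 1 | 1 | 0 | 1
1 | 1 | 1 | 1 | 0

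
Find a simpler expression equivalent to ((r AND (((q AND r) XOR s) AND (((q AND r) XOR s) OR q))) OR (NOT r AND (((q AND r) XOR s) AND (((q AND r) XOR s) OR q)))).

By distribution ((E AND v) OR (E AND NOT v) = E) then absorption (E AND (E OR v) = E):
= ((q AND r) XOR s)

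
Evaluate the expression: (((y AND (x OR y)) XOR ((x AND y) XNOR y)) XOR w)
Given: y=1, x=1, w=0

Substituting: (((1 AND (1 OR 1)) XOR ((1 AND 1) XNOR 1)) XOR 0)
= 0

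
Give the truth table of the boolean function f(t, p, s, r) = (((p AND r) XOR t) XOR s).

t | p | s | r | Output
----------------------
0 | 0 | 0 | 0 | 0
0 | 0 | 0 | 1 | 0
0 | 0 | 1 | 0 | 1
0 | 0 | 1 | 1 | 1
0 | 1 | 0 | 0 | 0
0 | 1 | 0 | 1 | 1
0 | 1 | 1 | 0 | 1
0 | 1 | 1 | 1 | 0
1 | 0 | 0 | 0 | 1
1 | 0 | 0 | 1 | 1
1 | 0 | 1 | 0 | 0
1 | 0 | 1 | 1 | 0
1 | 1 | 0 | 0 | 1
1 | 1 | 0 | 1 | 0
1 | 1 | 1 | 0 | 0
1 | 1 | 1 | 1 | 1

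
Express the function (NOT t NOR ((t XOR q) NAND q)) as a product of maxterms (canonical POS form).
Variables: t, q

ΠM(0, 1, 2, 3) = (t OR q) AND (t OR NOT q) AND (NOT t OR q) AND (NOT t OR NOT q)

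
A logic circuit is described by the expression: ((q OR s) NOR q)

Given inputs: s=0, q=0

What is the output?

Substituting: ((0 OR 0) NOR 0)
= 1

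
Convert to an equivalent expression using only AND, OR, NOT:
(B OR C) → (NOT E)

NOT (B OR C) OR (NOT E)
(Implication elimination: A → B = NOT A OR B)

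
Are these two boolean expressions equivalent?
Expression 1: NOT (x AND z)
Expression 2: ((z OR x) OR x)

No. Counterexample: with z=0, x=0, Expression 1 = 1 but Expression 2 = 0.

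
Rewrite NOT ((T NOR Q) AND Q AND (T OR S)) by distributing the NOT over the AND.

NOT (T NOR Q) OR NOT Q OR NOT (T OR S)
De Morgan's: NOT(AND of terms) = OR of negations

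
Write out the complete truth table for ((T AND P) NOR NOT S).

T | S | P | Output
------------------
0 | 0 | 0 | 0
0 | 0 | 1 | 0
0 | 1 | 0 | 1
0 | 1 | 1 | 1
1 | 0 | 0 | 0
1 | 0 | 1 | 0
1 | 1 | 0 | 1
1 | 1 | 1 | 0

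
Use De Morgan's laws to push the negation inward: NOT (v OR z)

NOT v AND NOT z
De Morgan's: NOT(OR of terms) = AND of negations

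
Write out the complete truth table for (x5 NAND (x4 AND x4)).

x4 | x5 | Output
----------------
0 | 0 | 1
0 | 1 | 1
1 | 0 | 1
1 | 1 | 0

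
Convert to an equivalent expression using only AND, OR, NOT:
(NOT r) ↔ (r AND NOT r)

((NOT r) AND (r AND NOT r)) OR (r AND NOT (r AND NOT r))
(Biconditional = both true or both false)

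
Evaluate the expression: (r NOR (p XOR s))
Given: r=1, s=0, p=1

Substituting: (1 NOR (1 XOR 0))
= 0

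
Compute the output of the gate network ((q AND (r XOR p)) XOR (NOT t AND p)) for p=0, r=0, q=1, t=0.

Substituting: ((1 AND (0 XOR 0)) XOR (NOT 0 AND 0))
= 0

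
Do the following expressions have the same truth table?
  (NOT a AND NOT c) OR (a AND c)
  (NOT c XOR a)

Yes, they are equivalent — the two output columns agree on all 4 assignments:
a | c | Expression 1 | Expression 2
-----------------------------------
0 | 0 | 1 | 1
0 | 1 | 0 | 0
1 | 0 | 0 | 0
1 | 1 | 1 | 1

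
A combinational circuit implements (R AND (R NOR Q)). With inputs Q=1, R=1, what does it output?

Substituting: (1 AND (1 NOR 1))
= 0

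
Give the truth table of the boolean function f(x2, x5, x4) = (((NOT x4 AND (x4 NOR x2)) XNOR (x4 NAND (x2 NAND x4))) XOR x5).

x2 | x5 | x4 | Output
---------------------
0 | 0 | 0 | 1
0 | 0 | 1 | 1
0 | 1 | 0 | 0
0 | 1 | 1 | 0
1 | 0 | 0 | 0
1 | 0 | 1 | 0
1 | 1 | 0 | 1
1 | 1 | 1 | 1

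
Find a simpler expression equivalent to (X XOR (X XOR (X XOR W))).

By XOR self-cancellation ((E XOR v) XOR v = E):
= (X XOR W)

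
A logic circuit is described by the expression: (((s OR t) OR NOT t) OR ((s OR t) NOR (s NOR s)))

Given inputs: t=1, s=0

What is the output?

Substituting: (((0 OR 1) OR NOT 1) OR ((0 OR 1) NOR (0 NOR 0)))
= 1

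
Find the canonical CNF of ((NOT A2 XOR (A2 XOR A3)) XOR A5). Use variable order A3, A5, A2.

(A3 OR NOT A5 OR A2) AND (A3 OR NOT A5 OR NOT A2) AND (NOT A3 OR A5 OR A2) AND (NOT A3 OR A5 OR NOT A2)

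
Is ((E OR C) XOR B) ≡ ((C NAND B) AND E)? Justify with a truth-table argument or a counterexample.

No. Counterexample: with E=0, B=0, C=1, Expression 1 = 1 but Expression 2 = 0.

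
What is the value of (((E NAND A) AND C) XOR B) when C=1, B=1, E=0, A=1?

Substituting: (((0 NAND 1) AND 1) XOR 1)
= 0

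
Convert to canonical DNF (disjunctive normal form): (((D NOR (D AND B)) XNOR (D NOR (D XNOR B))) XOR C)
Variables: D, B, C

(NOT D AND NOT B AND C) OR (NOT D AND B AND NOT C) OR (D AND NOT B AND NOT C) OR (D AND B AND NOT C)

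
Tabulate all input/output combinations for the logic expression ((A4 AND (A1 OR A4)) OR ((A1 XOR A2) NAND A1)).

A2 | A4 | A1 | Output
---------------------
0 | 0 | 0 | 1
0 | 0 | 1 | 0
0 | 1 | 0 | 1
0 | 1 | 1 | 1
1 | 0 | 0 | 1
1 | 0 | 1 | 1
1 | 1 | 0 | 1
1 | 1 | 1 | 1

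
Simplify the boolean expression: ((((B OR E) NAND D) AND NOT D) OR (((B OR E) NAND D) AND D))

By distribution ((E AND v) OR (E AND NOT v) = E):
= ((B OR E) NAND D)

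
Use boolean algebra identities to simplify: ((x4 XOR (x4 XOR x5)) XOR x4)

By XOR self-cancellation ((E XOR v) XOR v = E):
= (x4 XOR x5)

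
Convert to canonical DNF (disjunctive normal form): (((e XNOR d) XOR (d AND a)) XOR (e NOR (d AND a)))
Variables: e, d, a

(NOT e AND d AND NOT a) OR (NOT e AND d AND a) OR (e AND d AND NOT a)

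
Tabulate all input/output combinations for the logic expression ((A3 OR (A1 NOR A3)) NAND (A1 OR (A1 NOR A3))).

A1 | A3 | Output
----------------
0 | 0 | 0
0 | 1 | 1
1 | 0 | 1
1 | 1 | 0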